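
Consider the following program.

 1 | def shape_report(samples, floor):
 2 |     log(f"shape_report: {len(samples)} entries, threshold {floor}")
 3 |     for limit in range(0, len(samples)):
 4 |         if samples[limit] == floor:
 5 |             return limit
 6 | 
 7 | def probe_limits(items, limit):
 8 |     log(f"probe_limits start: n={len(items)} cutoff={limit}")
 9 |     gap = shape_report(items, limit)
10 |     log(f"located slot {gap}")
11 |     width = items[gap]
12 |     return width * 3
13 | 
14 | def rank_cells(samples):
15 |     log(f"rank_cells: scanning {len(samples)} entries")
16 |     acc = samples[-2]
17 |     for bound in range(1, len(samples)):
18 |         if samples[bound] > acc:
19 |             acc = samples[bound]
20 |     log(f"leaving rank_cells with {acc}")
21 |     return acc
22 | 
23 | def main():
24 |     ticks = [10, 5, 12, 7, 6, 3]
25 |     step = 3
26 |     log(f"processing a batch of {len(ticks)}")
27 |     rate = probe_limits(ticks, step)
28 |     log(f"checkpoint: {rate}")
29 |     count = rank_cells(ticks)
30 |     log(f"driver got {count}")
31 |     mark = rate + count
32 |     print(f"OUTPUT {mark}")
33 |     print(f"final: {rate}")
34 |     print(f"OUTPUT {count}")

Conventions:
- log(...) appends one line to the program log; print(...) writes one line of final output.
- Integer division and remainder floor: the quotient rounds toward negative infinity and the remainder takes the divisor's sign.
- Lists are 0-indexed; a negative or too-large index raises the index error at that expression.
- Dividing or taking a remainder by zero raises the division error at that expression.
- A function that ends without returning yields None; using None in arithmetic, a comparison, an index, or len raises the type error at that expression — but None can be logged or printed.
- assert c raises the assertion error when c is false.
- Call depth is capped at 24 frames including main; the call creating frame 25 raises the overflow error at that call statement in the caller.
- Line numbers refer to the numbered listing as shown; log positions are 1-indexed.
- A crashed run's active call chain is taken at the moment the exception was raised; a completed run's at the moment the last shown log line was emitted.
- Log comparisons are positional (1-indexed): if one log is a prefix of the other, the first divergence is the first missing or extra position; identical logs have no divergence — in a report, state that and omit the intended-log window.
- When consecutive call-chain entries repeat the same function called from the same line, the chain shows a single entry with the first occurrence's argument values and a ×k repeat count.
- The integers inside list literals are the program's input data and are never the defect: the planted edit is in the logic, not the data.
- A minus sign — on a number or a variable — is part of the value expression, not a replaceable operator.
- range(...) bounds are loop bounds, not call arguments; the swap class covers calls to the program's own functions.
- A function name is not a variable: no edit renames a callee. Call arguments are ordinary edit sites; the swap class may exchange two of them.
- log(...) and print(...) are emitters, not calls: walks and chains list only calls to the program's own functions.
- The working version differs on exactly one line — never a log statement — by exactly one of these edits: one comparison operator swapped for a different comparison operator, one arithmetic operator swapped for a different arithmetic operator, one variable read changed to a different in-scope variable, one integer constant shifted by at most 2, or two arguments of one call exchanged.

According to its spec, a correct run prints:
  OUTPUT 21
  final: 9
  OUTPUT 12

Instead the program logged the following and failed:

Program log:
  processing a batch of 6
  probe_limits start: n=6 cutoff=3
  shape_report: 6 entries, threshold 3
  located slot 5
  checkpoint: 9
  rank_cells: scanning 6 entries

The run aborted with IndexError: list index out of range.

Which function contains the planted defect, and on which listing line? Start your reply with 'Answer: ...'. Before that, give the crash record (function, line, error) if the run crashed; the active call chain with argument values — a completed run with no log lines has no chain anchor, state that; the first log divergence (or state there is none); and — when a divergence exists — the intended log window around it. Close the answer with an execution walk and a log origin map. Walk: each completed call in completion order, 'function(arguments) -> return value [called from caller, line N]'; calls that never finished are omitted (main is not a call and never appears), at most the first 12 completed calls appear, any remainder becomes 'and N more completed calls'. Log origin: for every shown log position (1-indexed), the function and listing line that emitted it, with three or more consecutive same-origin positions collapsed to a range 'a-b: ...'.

Answer: the defect is in rank_cells at line 16.
Key fact: The log ends early — 6 lines, where the working version next logs 'leaving rank_cells with 12'.
Crash: rank_cells, line 16, IndexError.
Call chain: main -> rank_cells([10, 5, 12, 7, 6, 3]) (called at line 29).
First divergence: position 7 (shown log ended at 6 lines; the working version continues: 'leaving rank_cells with 12').
Intended log window:
  5: checkpoint: 9
  6: rank_cells: scanning 6 entries
  7: leaving rank_cells with 12
  8: driver got 12
Execution walk:
  shape_report([10, 5, 12, 7, 6, 3], 3) -> 5  [called from probe_limits, line 9]
  probe_limits([10, 5, 12, 7, 6, 3], 3) -> 9  [called from main, line 27]
Log origin:
  1: logged in main at line 26
  2: logged in probe_limits at line 8
  3: logged in shape_report at line 2
  4: logged in probe_limits at line 10
  5: logged in main at line 28
  6: logged in rank_cells at line 15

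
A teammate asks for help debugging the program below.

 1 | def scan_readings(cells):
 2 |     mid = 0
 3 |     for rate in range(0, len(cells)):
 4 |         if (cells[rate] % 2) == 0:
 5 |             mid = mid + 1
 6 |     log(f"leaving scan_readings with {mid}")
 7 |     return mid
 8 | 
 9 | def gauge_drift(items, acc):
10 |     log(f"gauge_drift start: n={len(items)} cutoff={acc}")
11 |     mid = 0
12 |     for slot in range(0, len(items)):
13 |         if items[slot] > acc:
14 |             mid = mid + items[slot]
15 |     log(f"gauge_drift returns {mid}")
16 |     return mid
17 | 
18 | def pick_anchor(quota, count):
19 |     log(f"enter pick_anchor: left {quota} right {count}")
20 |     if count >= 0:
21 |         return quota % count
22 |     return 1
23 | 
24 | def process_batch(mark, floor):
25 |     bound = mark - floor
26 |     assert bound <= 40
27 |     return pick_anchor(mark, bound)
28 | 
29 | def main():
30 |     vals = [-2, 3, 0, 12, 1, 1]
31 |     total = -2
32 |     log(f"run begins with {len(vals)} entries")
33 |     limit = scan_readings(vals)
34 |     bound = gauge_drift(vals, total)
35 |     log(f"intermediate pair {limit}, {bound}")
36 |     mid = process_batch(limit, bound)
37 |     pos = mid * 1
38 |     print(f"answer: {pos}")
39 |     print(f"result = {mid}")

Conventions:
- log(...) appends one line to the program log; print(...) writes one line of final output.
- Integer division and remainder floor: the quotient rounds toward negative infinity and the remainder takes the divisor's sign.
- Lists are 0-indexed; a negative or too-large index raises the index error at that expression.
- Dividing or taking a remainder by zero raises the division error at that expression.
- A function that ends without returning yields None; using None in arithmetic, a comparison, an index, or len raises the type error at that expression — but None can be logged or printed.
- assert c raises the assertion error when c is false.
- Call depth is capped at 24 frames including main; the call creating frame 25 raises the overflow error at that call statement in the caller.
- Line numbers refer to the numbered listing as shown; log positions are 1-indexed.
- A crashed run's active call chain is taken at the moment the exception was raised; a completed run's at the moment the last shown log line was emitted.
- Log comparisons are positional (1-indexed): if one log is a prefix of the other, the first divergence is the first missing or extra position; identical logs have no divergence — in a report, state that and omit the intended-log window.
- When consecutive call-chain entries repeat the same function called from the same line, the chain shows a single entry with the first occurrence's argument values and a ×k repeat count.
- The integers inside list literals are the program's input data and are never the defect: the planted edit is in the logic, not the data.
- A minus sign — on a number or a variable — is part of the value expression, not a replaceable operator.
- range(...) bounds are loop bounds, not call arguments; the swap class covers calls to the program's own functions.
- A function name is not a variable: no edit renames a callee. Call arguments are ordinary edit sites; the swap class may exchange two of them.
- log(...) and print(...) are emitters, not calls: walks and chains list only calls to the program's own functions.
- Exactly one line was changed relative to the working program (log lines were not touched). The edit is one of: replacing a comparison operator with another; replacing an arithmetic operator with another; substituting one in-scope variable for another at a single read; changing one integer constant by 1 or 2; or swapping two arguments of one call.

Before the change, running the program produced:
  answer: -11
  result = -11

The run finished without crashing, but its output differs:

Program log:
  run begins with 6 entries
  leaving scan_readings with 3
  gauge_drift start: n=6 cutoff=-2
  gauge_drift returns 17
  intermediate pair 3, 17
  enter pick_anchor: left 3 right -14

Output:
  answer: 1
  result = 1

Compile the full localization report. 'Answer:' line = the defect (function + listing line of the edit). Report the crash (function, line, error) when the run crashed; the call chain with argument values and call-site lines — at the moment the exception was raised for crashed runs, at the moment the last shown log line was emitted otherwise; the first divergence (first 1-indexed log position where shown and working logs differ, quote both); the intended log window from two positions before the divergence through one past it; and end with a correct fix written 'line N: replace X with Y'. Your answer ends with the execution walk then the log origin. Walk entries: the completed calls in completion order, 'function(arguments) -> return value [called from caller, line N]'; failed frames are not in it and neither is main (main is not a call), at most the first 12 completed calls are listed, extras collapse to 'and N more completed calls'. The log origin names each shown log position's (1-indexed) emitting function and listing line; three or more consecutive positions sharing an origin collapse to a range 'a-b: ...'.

Answer: the defect is in pick_anchor at line 20.
Key observation: No log line changed; the fault shows up purely in the output.
Call chain: main -> process_batch(3, 17) (called at line 36) -> pick_anchor(3, -14) (called at line 27).
First divergence: none (the log streams are identical).
Execution walk:
  scan_readings([-2, 3, 0, 12, 1, 1]) -> 3  [called from main, line 33]
  gauge_drift([-2, 3, 0, 12, 1, 1], -2) -> 17  [called from main, line 34]
  pick_anchor(3, -14) -> 1  [called from process_batch, line 27]
  process_batch(3, 17) -> 1  [called from main, line 36]
Log origins:
  1: from main, line 32
  2: from scan_readings, line 6
  3: from gauge_drift, line 10
  4: from gauge_drift, line 15
  5: from main, line 35
  6: from pick_anchor, line 19
A correct fix: line 20: replace `>=` with `!=`.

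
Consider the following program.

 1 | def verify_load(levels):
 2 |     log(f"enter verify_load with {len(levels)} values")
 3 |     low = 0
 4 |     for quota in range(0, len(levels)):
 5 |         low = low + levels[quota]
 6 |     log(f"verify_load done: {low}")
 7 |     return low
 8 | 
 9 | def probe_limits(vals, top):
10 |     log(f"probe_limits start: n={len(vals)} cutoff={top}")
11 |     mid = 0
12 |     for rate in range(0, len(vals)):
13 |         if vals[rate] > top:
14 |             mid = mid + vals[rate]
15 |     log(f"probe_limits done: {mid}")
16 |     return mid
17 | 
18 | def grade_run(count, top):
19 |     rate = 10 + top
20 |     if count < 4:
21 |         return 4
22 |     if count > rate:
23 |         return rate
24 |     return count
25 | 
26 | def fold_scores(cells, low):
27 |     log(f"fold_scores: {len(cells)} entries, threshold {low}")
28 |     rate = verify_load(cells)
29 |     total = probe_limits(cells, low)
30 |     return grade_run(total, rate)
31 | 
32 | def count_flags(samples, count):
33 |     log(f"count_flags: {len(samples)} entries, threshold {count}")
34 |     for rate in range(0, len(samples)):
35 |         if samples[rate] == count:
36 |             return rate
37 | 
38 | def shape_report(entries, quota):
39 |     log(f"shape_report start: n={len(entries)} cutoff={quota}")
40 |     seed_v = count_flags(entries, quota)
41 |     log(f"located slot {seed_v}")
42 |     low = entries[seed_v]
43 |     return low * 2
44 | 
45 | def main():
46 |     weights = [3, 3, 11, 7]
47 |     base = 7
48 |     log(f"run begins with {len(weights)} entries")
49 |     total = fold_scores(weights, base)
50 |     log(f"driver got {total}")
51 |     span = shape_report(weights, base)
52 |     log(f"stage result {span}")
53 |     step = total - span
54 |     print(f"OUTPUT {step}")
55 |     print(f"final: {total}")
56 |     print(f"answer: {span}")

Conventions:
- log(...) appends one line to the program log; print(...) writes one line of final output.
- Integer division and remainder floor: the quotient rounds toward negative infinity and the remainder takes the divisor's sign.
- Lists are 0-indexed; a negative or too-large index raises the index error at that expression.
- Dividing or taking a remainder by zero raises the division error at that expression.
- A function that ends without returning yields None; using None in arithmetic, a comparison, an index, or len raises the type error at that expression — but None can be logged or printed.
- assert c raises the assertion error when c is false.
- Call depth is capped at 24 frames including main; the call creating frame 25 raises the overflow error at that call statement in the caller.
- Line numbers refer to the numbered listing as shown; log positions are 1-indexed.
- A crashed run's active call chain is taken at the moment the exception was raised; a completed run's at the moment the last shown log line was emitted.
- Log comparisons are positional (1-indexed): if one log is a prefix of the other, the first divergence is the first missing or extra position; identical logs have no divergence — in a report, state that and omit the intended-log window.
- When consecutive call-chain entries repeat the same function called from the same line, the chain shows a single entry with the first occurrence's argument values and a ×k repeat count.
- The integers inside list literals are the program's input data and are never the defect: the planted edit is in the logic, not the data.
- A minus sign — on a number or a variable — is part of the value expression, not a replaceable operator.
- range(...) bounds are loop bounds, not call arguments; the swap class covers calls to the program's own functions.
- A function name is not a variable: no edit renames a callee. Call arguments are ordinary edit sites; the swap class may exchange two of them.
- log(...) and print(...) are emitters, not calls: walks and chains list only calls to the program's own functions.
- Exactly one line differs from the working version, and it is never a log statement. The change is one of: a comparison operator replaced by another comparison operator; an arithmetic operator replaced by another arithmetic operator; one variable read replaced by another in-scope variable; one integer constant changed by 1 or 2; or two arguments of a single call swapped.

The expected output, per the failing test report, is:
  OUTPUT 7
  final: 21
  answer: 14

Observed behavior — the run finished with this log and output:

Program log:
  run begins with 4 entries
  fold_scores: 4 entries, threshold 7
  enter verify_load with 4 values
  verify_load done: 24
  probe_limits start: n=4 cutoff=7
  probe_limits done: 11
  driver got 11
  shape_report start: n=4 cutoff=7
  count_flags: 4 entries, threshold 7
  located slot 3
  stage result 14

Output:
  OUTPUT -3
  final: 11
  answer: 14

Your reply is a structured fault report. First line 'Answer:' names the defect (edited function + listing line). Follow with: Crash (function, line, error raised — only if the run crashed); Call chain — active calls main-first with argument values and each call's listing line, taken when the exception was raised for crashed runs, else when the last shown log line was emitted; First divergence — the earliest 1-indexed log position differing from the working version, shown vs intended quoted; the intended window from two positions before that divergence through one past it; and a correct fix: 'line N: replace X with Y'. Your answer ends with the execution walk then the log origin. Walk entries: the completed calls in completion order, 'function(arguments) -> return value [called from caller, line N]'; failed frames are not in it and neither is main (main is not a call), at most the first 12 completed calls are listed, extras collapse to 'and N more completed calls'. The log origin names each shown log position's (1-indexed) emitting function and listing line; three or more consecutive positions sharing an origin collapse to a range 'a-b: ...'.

Answer: the defect is in fold_scores at line 30.
Key observation: Everything matches until log position 7, which reads 'driver got 11' in place of 'driver got 21'.
Call chain: main.
First divergence: position 7; shown 'driver got 11' vs intended 'driver got 21'.
Intended log window:
  5: probe_limits start: n=4 cutoff=7
  6: probe_limits done: 11
  7: driver got 21
  8: shape_report start: n=4 cutoff=7
Execution walk:
  verify_load([3, 3, 11, 7]) -> 24  [called from fold_scores, line 28]
  probe_limits([3, 3, 11, 7], 7) -> 11  [called from fold_scores, line 29]
  grade_run(11, 24) -> 11  [called from fold_scores, line 30]
  fold_scores([3, 3, 11, 7], 7) -> 11  [called from main, line 49]
  count_flags([3, 3, 11, 7], 7) -> 3  [called from shape_report, line 40]
  shape_report([3, 3, 11, 7], 7) -> 14  [called from main, line 51]
Log line origins:
  1: from main, line 48
  2: from fold_scores, line 27
  3: from verify_load, line 2
  4: from verify_load, line 6
  5: from probe_limits, line 10
  6: from probe_limits, line 15
  7: from main, line 50
  8: from shape_report, line 39
  9: from count_flags, line 33
  10: from shape_report, line 41
  11: from main, line 52
A correct fix: line 30: replace `grade_run(total, rate)` with `grade_run(rate, total)`.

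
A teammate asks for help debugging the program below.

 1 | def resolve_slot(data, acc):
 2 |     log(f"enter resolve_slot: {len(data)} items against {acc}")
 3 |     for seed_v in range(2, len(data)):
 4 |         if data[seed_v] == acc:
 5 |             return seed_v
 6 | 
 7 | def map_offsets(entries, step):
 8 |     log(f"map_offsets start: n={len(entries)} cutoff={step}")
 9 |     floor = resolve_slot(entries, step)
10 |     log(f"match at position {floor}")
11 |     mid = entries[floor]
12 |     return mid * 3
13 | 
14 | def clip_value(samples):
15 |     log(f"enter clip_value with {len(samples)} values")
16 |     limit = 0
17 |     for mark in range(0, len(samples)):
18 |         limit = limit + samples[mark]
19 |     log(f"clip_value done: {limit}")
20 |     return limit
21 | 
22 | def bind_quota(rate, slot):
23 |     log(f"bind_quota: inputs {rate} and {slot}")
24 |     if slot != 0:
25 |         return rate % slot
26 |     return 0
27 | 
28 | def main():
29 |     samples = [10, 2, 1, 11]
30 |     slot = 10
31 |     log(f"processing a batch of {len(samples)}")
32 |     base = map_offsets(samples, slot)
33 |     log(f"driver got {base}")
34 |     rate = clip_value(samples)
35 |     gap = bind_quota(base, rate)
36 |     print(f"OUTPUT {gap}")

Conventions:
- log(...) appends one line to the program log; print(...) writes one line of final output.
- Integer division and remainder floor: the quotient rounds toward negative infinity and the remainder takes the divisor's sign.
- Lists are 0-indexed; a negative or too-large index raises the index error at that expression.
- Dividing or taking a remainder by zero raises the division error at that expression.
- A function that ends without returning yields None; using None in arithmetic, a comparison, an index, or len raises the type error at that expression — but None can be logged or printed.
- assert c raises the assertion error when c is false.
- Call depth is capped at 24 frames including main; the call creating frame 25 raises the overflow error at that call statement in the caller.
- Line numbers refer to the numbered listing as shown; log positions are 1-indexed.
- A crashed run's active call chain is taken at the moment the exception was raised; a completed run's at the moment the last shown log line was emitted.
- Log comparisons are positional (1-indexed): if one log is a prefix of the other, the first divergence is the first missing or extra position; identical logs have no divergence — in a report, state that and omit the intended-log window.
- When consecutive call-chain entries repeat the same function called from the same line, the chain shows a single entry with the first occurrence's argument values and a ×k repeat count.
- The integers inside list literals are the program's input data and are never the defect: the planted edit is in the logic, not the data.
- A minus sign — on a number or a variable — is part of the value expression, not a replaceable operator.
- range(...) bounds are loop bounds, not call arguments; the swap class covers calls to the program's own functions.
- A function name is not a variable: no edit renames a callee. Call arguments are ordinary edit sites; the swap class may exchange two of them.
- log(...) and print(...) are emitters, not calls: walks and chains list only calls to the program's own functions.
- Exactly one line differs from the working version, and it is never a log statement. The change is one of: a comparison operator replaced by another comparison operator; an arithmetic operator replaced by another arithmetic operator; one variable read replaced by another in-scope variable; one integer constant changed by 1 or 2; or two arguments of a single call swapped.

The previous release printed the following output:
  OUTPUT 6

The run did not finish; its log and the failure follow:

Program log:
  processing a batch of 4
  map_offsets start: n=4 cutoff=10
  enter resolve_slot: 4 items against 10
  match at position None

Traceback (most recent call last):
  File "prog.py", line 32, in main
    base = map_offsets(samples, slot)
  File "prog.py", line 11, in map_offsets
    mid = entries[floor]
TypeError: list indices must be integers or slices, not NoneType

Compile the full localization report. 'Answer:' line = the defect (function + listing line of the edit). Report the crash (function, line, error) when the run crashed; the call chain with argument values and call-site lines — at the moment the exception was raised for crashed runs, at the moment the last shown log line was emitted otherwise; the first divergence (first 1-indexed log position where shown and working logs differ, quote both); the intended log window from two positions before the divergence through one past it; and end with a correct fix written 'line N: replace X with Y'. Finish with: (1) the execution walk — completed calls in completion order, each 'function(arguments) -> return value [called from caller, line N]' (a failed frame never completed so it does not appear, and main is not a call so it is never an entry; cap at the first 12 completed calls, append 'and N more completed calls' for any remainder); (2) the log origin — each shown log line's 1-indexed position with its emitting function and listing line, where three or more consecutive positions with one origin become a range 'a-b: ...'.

Answer: the defect is in resolve_slot at line 3.
Core observation: Log line 4 is where behavior first shows: 'match at position None' appears instead of 'match at position 0'.
Crash: map_offsets, line 11, TypeError.
Call chain: main -> map_offsets([10, 2, 1, 11], 10) (called at line 32).
First divergence: position 4 — the shown line 'match at position None' should read 'match at position 0'.
Intended log window:
  2: map_offsets start: n=4 cutoff=10
  3: enter resolve_slot: 4 items against 10
  4: match at position 0
  5: driver got 30
Execution walk:
  resolve_slot([10, 2, 1, 11], 10) -> None  [called from map_offsets, line 9]
Origin of each log line:
  1: emitted by main (line 31)
  2: emitted by map_offsets (line 8)
  3: emitted by resolve_slot (line 2)
  4: emitted by map_offsets (line 10)
A correct fix: line 3: replace `2` with `0`.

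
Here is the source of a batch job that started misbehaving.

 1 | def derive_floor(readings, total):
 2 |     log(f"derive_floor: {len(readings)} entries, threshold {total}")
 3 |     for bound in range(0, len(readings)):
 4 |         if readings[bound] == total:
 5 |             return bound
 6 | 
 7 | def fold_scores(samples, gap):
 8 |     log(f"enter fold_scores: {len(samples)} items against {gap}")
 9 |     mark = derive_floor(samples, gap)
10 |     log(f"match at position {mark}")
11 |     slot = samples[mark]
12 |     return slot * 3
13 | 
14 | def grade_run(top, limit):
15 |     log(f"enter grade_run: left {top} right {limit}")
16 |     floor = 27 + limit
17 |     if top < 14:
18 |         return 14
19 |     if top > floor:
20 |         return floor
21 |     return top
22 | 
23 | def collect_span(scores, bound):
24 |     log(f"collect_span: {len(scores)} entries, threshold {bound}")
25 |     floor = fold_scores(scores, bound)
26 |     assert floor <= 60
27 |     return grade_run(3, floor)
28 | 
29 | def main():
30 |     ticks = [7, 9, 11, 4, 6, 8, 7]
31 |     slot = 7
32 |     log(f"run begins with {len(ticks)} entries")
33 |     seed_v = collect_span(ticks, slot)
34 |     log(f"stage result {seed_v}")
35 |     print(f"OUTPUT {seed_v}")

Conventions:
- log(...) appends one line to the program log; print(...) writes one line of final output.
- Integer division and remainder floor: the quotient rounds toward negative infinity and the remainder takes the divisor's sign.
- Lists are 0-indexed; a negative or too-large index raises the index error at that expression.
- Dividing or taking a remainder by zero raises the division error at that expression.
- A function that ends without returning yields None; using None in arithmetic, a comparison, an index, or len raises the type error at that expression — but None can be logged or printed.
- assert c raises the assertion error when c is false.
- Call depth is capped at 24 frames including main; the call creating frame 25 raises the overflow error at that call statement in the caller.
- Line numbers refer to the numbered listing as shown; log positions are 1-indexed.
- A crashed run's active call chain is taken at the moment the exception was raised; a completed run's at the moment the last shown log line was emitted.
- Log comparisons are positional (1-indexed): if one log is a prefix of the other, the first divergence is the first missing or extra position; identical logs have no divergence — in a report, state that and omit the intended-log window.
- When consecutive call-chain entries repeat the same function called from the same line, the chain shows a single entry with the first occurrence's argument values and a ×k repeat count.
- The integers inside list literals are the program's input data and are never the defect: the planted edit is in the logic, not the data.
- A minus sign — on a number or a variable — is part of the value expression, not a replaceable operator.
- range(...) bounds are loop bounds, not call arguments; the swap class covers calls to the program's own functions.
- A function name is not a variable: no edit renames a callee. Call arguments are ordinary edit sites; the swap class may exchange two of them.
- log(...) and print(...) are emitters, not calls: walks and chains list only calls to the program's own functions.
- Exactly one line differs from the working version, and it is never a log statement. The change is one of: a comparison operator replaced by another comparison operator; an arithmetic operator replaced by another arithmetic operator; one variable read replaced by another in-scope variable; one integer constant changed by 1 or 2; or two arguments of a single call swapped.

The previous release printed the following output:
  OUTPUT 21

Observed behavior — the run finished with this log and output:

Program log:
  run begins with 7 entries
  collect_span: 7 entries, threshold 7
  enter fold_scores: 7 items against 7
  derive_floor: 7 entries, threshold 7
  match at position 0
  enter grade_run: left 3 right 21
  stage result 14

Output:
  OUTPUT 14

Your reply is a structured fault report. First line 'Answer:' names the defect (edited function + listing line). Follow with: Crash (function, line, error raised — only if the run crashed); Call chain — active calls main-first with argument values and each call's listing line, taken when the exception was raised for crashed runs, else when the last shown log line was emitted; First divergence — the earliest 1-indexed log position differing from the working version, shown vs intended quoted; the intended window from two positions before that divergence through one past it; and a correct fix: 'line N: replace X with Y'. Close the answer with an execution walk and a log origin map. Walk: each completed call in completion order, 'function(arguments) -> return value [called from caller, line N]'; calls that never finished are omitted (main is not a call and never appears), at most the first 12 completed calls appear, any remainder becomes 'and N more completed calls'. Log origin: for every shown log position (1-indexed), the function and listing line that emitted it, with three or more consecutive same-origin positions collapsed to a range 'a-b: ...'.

Answer: the defect is in collect_span at line 27.
Key fact: The earliest visible damage is log position 6 — 'enter grade_run: left 3 right 21' rather than the intended 'enter grade_run: left 21 right 3'.
Call chain: main.
First divergence: position 6 — shown 'enter grade_run: left 3 right 21', intended 'enter grade_run: left 21 right 3'.
Intended log window:
  4: derive_floor: 7 entries, threshold 7
  5: match at position 0
  6: enter grade_run: left 21 right 3
  7: stage result 21
Execution walk:
  derive_floor([7, 9, 11, 4, 6, 8, 7], 7) -> 0  [called from fold_scores, line 9]
  fold_scores([7, 9, 11, 4, 6, 8, 7], 7) -> 21  [called from collect_span, line 25]
  grade_run(3, 21) -> 14  [called from collect_span, line 27]
  collect_span([7, 9, 11, 4, 6, 8, 7], 7) -> 14  [called from main, line 33]
Origin of each log line:
  1: emitted by main (line 32)
  2: emitted by collect_span (line 24)
  3: emitted by fold_scores (line 8)
  4: emitted by derive_floor (line 2)
  5: emitted by fold_scores (line 10)
  6: emitted by grade_run (line 15)
  7: emitted by main (line 34)
A correct fix: line 27: replace `grade_run(3, floor)` with `grade_run(floor, 3)`.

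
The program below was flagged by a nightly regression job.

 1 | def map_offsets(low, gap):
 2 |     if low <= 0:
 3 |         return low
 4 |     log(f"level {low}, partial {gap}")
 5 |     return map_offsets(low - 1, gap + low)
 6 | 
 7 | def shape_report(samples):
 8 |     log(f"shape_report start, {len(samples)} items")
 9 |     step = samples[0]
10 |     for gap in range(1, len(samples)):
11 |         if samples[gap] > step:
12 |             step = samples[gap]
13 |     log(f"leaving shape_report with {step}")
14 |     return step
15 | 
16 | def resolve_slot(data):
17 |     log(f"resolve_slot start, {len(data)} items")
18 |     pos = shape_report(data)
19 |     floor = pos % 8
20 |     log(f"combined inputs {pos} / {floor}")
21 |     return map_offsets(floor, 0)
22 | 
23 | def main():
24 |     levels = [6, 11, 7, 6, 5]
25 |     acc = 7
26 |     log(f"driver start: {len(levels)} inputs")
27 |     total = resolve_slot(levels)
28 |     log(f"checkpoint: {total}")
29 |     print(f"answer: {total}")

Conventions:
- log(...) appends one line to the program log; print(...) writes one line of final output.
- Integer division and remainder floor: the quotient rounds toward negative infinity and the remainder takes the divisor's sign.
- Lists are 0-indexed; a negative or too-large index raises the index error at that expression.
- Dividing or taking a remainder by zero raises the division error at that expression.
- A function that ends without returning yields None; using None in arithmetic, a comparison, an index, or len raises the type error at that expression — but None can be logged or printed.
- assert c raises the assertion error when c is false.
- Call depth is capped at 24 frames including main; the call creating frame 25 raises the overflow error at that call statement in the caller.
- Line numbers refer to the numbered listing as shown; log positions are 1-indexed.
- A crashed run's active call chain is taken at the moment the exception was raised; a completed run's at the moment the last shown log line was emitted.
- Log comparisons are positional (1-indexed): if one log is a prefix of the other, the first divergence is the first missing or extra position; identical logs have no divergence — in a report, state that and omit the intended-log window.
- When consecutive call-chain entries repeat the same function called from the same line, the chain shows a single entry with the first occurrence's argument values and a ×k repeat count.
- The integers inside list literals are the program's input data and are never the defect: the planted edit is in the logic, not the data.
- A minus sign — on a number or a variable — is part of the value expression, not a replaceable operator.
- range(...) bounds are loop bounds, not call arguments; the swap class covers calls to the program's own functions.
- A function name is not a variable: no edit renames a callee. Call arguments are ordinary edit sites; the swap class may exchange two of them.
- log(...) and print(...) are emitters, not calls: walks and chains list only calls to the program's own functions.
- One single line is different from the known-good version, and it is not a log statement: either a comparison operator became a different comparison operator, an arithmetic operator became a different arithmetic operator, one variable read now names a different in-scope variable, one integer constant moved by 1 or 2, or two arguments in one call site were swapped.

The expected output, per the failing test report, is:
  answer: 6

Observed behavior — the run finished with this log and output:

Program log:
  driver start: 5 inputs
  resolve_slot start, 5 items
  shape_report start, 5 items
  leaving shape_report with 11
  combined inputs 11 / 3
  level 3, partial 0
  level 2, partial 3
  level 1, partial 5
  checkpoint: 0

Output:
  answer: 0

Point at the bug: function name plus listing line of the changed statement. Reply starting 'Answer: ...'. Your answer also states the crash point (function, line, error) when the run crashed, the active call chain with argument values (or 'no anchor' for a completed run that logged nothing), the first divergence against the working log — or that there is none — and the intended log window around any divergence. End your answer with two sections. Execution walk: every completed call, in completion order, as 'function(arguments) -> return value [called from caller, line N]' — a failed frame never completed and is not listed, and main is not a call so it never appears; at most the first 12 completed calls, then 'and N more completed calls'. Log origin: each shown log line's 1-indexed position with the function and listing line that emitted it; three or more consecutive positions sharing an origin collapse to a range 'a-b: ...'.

Answer: the defect is in map_offsets at line 3.
Key observation: Everything matches until log position 9, which reads 'checkpoint: 0' in place of 'checkpoint: 6'.
Call chain: main.
First divergence: position 9; shown 'checkpoint: 0' vs intended 'checkpoint: 6'.
Intended log window:
  7: level 2, partial 3
  8: level 1, partial 5
  9: checkpoint: 6
Execution walk:
  shape_report([6, 11, 7, 6, 5]) -> 11  [called from resolve_slot, line 18]
  map_offsets(0, 6) -> 0  [called from map_offsets, line 5]
  map_offsets(1, 5) -> 0  [called from map_offsets, line 5]
  map_offsets(2, 3) -> 0  [called from map_offsets, line 5]
  map_offsets(3, 0) -> 0  [called from resolve_slot, line 21]
  resolve_slot([6, 11, 7, 6, 5]) -> 0  [called from main, line 27]
Origin of each log line:
  1 — main, line 26
  2 — resolve_slot, line 17
  3 — shape_report, line 8
  4 — shape_report, line 13
  5 — resolve_slot, line 20
  6-8 — map_offsets, line 4
  9 — main, line 28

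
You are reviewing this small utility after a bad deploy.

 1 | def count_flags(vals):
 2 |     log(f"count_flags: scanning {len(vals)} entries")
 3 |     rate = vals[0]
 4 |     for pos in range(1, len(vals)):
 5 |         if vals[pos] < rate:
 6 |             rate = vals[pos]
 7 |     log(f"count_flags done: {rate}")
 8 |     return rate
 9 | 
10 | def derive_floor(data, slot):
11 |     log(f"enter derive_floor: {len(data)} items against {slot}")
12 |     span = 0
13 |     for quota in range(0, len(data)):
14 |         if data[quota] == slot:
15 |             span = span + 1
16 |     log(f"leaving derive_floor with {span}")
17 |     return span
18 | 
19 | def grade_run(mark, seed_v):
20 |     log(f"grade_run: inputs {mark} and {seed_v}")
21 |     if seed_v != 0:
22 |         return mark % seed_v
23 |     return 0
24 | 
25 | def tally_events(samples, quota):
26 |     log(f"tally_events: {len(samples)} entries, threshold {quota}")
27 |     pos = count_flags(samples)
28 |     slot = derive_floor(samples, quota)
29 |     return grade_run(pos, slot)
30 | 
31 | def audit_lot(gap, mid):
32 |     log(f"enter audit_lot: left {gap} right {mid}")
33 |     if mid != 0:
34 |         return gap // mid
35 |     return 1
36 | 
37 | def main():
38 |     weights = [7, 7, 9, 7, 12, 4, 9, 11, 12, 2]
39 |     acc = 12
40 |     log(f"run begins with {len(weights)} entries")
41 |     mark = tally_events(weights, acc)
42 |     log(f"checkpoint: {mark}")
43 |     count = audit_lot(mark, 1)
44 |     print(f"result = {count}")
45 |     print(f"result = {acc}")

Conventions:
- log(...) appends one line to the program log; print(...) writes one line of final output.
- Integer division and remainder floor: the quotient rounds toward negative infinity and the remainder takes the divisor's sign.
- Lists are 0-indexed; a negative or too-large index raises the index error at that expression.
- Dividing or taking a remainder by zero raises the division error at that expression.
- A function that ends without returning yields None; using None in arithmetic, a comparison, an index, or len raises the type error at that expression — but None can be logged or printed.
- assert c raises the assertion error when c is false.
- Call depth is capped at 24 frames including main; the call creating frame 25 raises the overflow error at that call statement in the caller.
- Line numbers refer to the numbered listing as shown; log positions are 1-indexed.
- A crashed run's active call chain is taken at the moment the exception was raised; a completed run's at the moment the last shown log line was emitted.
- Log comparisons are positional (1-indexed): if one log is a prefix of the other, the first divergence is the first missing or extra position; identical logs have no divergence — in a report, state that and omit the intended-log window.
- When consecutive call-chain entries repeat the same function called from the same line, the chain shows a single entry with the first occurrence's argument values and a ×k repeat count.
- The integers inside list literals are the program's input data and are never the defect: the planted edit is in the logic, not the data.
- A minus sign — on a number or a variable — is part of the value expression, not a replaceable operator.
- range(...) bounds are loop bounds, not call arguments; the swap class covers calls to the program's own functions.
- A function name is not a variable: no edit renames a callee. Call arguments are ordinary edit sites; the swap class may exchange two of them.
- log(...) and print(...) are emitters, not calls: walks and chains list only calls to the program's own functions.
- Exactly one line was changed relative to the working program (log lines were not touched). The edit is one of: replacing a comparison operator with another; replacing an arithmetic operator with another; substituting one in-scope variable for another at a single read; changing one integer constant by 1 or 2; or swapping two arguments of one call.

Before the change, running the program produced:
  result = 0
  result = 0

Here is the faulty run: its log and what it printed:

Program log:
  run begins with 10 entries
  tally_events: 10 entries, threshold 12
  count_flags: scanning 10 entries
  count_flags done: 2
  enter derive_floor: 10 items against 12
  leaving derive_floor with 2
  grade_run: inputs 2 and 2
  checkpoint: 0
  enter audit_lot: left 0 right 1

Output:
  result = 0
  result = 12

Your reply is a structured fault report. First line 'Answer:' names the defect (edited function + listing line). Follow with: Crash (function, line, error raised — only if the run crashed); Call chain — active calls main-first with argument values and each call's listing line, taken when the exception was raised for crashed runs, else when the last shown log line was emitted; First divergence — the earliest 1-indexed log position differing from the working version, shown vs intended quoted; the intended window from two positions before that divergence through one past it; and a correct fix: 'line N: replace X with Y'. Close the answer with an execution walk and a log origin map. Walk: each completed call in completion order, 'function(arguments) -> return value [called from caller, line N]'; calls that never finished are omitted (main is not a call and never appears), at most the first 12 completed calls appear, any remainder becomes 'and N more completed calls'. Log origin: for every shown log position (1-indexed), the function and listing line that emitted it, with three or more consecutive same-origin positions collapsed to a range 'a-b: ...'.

Answer: the defect is in main at line 45.
The tell: No log line changed; the fault shows up purely in the output.
Call chain: main -> audit_lot(0, 1) (called at line 43).
First divergence: none; the two logs match at every position.
Execution walk:
  count_flags([7, 7, 9, 7, 12, 4, 9, 11, 12, 2]) -> 2  [called from tally_events, line 27]
  derive_floor([7, 7, 9, 7, 12, 4, 9, 11, 12, 2], 12) -> 2  [called from tally_events, line 28]
  grade_run(2, 2) -> 0  [called from tally_events, line 29]
  tally_events([7, 7, 9, 7, 12, 4, 9, 11, 12, 2], 12) -> 0  [called from main, line 41]
  audit_lot(0, 1) -> 0  [called from main, line 43]
Origin of each log line:
  1: from main, line 40
  2: from tally_events, line 26
  3: from count_flags, line 2
  4: from count_flags, line 7
  5: from derive_floor, line 11
  6: from derive_floor, line 16
  7: from grade_run, line 20
  8: from main, line 42
  9: from audit_lot, line 32
A correct fix: line 45: replace `acc` with `mark`.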